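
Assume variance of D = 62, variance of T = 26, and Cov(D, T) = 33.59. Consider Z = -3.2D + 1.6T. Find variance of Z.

variance of Z = a²·variance of D + b²·variance of T + 2ab·Cov(D, T) with a = -3.2, b = 1.6.
= (-3.2)²·62 + 1.6²·26 + 2·(-3.2)·1.6·33.59
= 634.88 + 66.56 + (-343.9616) = 357.4784.

variance of Z = 357.4784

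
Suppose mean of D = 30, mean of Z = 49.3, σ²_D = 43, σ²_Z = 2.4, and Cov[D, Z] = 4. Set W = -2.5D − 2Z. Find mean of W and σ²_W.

mean of W = (-2.5)·mean of D + (-2)·mean of Z = (-2.5)·30 + (-2)·49.3 = -173.6.
σ²_W = a²·σ²_D + b²·σ²_Z + 2ab·Cov[D, Z] with a = -2.5, b = -2.
= (-2.5)²·43 + (-2)²·2.4 + 2·(-2.5)·(-2)·4
= 268.75 + 9.6 + 40 = 318.35.

mean of W = -173.6, σ²_W = 318.35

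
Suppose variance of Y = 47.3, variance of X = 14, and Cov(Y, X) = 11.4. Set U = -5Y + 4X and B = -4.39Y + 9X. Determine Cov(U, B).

Cov(U, B) = 829.051

By bilinearity, Cov(U, B) = ac·variance of Y + bd·variance of X + (ad+bc)·Cov(Y, X), with a=-5, b=4, c=-4.39, d=9.
ac·variance of Y = (-5)·(-4.39)·47.3 = 1038.235
bd·variance of X = 4·9·14 = 504
(ad+bc)·Cov(Y, X) = (-62.56)·11.4 = -713.184
Cov(U, B) = 1038.235 + 504 + (-713.184) = 829.051.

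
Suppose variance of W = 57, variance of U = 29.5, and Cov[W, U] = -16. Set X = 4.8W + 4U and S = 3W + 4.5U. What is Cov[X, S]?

By bilinearity, Cov[X, S] = ac·variance of W + bd·variance of U + (ad+bc)·Cov[W, U], with a=4.8, b=4, c=3, d=4.5.
ac·variance of W = 4.8·3·57 = 820.8
bd·variance of U = 4·4.5·29.5 = 531
(ad+bc)·Cov[W, U] = (33.6)·(-16) = -537.6
Cov[X, S] = 820.8 + 531 + (-537.6) = 814.2.

Cov[X, S] = 814.2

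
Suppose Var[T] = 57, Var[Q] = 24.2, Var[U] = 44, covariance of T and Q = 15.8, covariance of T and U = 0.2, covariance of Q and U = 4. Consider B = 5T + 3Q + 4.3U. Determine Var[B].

Var[B] = 3042.16

Var[B] = a²·Var[T] + b²·Var[Q] + c²·Var[U] + 2ab·covariance of T and Q + 2ac·covariance of T and U + 2bc·covariance of Q and U, with a = 5, b = 3, c = 4.3.
= 1425 + 217.8 + 813.56 + 474 + 8.6 + 103.2
= 3042.16.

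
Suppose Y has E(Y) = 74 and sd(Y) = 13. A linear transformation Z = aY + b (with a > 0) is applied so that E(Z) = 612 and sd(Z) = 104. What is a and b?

sd(Z) = a·sd(Y) (a > 0), so a = 104/13 = 8.
E(Z) = a·E(Y) + b, so b = 612 − 8·74 = 20.

a = 8, b = 20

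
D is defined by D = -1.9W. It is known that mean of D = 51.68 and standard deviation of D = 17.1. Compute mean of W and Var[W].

mean of W = -27.2, Var[W] = 81

From D = -1.9W: mean of D = a·mean of W + b, so mean of W = (mean of D − b)/a = (51.68 − 0)/(-1.9) = -27.2.
Var[D] = 17.1² = 292.41.
Var[D] = a²·Var[W], so Var[W] = 292.41/(-1.9)² = 81.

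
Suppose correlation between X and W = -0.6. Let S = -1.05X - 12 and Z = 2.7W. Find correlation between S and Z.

Linear rescalings preserve |correlation|; the slopes -1.05 and 2.7 have opposite signs, so the correlation flips sign: correlation between S and Z = −correlation between X and W = 0.6.

correlation between S and Z = 0.6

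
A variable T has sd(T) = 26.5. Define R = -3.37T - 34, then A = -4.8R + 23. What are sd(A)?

sd(R) = |-3.37|·26.5 = 89.305.
sd(A) = |-4.8|·89.305 = 428.664.

sd(A) = 428.664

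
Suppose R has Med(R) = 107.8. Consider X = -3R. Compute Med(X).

Med(X) = -323.4

A linear map preserves order up to sign, so Med(X) = a·Med(R) + b = (-3)·107.8 = -323.4.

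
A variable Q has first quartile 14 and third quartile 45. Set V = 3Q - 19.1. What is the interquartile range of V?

IQR of Q = Q3 − Q1 = 45 − 14 = 31.
Under V = aQ + b, IQR(V) = |a|·IQR(Q) = |3|·31 = 93 (shifts cancel; spread scales by |a|).

IQR(V) = 93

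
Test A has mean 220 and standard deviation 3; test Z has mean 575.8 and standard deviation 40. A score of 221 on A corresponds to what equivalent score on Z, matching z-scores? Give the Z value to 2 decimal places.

Z = 589.13

z = (221 − 220)/3 ≈ 0.3333.
Z = 575.8 + z·40 = 575.8 + (221 − 220)·40/3 ≈ 589.13.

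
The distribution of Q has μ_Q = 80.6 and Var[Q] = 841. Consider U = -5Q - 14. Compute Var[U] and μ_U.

U = -5Q - 14 is linear with a = -5, b = -14.
Var[U] = a²·Var[Q] = (-5)²·841 = 21025 (the additive constant -14 does not affect variance).
μ_U = a·μ_Q + b = (-5)·80.6 + (-14) = -417.

Var[U] = 21025, μ_U = -417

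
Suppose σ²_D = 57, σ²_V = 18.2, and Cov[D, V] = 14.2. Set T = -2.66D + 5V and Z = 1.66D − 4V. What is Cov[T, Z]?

By bilinearity, Cov[T, Z] = ac·σ²_D + bd·σ²_V + (ad+bc)·Cov[D, V], with a=-2.66, b=5, c=1.66, d=-4.
ac·σ²_D = (-2.66)·1.66·57 = -251.6892
bd·σ²_V = 5·(-4)·18.2 = -364
(ad+bc)·Cov[D, V] = (18.94)·14.2 = 268.948
Cov[T, Z] = -251.6892 + (-364) + 268.948 = -346.7412.

Cov[T, Z] = -346.7412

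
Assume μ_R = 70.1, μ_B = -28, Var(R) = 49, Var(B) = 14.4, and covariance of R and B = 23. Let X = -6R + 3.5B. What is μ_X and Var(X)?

μ_X = -518.6, Var(X) = 974.4

μ_X = (-6)·μ_R + 3.5·μ_B = (-6)·70.1 + 3.5·(-28) = -518.6.
Var(X) = a²·Var(R) + b²·Var(B) + 2ab·covariance of R and B with a = -6, b = 3.5.
= (-6)²·49 + 3.5²·14.4 + 2·(-6)·3.5·23
= 1764 + 176.4 + (-966) = 974.4.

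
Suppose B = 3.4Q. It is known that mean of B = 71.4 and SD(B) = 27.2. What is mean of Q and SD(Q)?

From B = 3.4Q: mean of B = a·mean of Q + b, so mean of Q = (mean of B − b)/a = (71.4 − 0)/3.4 = 21.
SD(B) = |a|·SD(Q), so SD(Q) = 27.2/|3.4| = 8.

mean of Q = 21, SD(Q) = 8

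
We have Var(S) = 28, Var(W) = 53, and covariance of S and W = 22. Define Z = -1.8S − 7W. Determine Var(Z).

Var(Z) = 3242.12

Var(Z) = a²·Var(S) + b²·Var(W) + 2ab·covariance of S and W with a = -1.8, b = -7.
= (-1.8)²·28 + (-7)²·53 + 2·(-1.8)·(-7)·22
= 90.72 + 2597 + 554.4 = 3242.12.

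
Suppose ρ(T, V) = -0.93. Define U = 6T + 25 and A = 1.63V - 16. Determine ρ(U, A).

Linear rescalings preserve correlation up to sign; here the slopes 6 and 1.63 have the same sign, so ρ(U, A) = ρ(T, V) = -0.93.

ρ(U, A) = -0.93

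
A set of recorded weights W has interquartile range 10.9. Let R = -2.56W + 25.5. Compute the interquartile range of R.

IQR(R) = 27.904

Under R = aW + b, IQR(R) = |a|·IQR(W) = |-2.56|·10.9 = 27.904 (shifts cancel; spread scales by |a|).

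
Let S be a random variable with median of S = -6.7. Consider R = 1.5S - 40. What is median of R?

A linear map preserves order up to sign, so median of R = a·median of S + b = 1.5·(-6.7) + (-40) = -50.05.

median of R = -50.05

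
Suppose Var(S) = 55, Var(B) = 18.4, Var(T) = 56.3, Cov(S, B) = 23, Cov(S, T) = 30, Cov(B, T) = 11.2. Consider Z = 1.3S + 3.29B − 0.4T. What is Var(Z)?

Var(Z) = 437.18504

Var(Z) = a²·Var(S) + b²·Var(B) + c²·Var(T) + 2ab·Cov(S, B) + 2ac·Cov(S, T) + 2bc·Cov(B, T), with a = 1.3, b = 3.29, c = -0.4.
= 92.95 + 199.16344 + 9.008 + 196.742 + (-31.2) + (-29.4784)
= 437.18504.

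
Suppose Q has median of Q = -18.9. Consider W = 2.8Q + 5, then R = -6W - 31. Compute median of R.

median of R = 256.52

median of W = 2.8·(-18.9) + 5 = -47.92.
median of R = (-6)·(-47.92) + (-31) = 256.52.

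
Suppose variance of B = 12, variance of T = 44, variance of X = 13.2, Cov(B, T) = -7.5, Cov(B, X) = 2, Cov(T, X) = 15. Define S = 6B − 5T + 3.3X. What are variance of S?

variance of S = a²·variance of B + b²·variance of T + c²·variance of X + 2ab·Cov(B, T) + 2ac·Cov(B, X) + 2bc·Cov(T, X), with a = 6, b = -5, c = 3.3.
= 432 + 1100 + 143.748 + 450 + 79.2 + (-495)
= 1709.948.

variance of S = 1709.948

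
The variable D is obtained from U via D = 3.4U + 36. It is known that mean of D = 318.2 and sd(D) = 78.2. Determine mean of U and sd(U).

mean of U = 83, sd(U) = 23

From D = 3.4U + 36: mean of D = a·mean of U + b, so mean of U = (mean of D − b)/a = (318.2 − 36)/3.4 = 83.
sd(D) = |a|·sd(U), so sd(U) = 78.2/|3.4| = 23.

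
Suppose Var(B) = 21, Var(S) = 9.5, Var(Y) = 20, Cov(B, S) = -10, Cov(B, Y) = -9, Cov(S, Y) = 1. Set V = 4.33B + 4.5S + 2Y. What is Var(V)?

Var(V) = a²·Var(B) + b²·Var(S) + c²·Var(Y) + 2ab·Cov(B, S) + 2ac·Cov(B, Y) + 2bc·Cov(S, Y), with a = 4.33, b = 4.5, c = 2.
= 393.7269 + 192.375 + 80 + (-389.7) + (-155.88) + 18
= 138.5219.

Var(V) = 138.5219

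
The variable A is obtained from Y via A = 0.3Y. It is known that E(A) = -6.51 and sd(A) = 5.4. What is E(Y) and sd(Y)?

E(Y) = -21.7, sd(Y) = 18

From A = 0.3Y: E(A) = a·E(Y) + b, so E(Y) = (E(A) − b)/a = (-6.51 − 0)/0.3 = -21.7.
sd(A) = |a|·sd(Y), so sd(Y) = 5.4/|0.3| = 18.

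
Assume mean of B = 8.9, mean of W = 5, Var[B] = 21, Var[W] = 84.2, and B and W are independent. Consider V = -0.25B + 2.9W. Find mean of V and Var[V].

mean of V = (-0.25)·mean of B + 2.9·mean of W = (-0.25)·8.9 + 2.9·5 = 12.275.
Var[V] = a²·Var[B] + b²·Var[W] + 2ab·Cov(B, W) with a = -0.25, b = 2.9.
Independence gives Cov(B, W) = 0.
= (-0.25)²·21 + 2.9²·84.2 + 2·(-0.25)·2.9·0
= 1.3125 + 708.122 + 0 = 709.4345.

mean of V = 12.275, Var[V] = 709.4345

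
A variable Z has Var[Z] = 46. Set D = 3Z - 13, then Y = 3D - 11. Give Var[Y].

Var[D] = 3²·46 = 414.
Var[Y] = 3²·414 = 3726.

Var[Y] = 3726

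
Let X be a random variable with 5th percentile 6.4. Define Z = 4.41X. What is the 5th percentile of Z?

5th percentile of Z = 28.224

Since a = 4.41 > 0 the transformation is increasing, so the 5th percentile of Z = a·(P_{5} of X) + b = 4.41·6.4 = 28.224.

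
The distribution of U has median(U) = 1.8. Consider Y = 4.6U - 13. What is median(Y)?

median(Y) = -4.72

A linear map preserves order up to sign, so median(Y) = a·median(U) + b = 4.6·1.8 + (-13) = -4.72.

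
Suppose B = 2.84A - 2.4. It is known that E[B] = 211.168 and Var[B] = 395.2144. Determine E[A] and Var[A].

From B = 2.84A - 2.4: E[B] = a·E[A] + b, so E[A] = (E[B] − b)/a = (211.168 − (-2.4))/2.84 = 75.2.
Var[B] = a²·Var[A], so Var[A] = 395.2144/2.84² = 49.

E[A] = 75.2, Var[A] = 49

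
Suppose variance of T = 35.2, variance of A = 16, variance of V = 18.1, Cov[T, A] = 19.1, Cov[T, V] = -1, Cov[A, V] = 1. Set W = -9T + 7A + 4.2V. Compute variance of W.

variance of W = a²·variance of T + b²·variance of A + c²·variance of V + 2ab·Cov[T, A] + 2ac·Cov[T, V] + 2bc·Cov[A, V], with a = -9, b = 7, c = 4.2.
= 2851.2 + 784 + 319.284 + (-2406.6) + 75.6 + 58.8
= 1682.284.

variance of W = 1682.284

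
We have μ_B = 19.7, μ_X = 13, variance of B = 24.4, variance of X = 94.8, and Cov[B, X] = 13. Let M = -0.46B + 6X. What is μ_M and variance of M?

μ_M = (-0.46)·μ_B + 6·μ_X = (-0.46)·19.7 + 6·13 = 68.938.
variance of M = a²·variance of B + b²·variance of X + 2ab·Cov[B, X] with a = -0.46, b = 6.
= (-0.46)²·24.4 + 6²·94.8 + 2·(-0.46)·6·13
= 5.16304 + 3412.8 + (-71.76) = 3346.20304.

μ_M = 68.938, variance of M = 3346.20304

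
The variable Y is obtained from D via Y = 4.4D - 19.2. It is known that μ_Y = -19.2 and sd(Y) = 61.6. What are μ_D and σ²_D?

μ_D = 0, σ²_D = 196

From Y = 4.4D - 19.2: μ_Y = a·μ_D + b, so μ_D = (μ_Y − b)/a = (-19.2 − (-19.2))/4.4 = 0.
σ²_Y = 61.6² = 3794.56.
σ²_Y = a²·σ²_D, so σ²_D = 3794.56/4.4² = 196.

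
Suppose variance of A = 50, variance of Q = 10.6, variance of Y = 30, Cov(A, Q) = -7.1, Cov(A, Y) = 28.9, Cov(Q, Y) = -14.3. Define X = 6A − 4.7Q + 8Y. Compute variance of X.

variance of X = 8204.354

variance of X = a²·variance of A + b²·variance of Q + c²·variance of Y + 2ab·Cov(A, Q) + 2ac·Cov(A, Y) + 2bc·Cov(Q, Y), with a = 6, b = -4.7, c = 8.
= 1800 + 234.154 + 1920 + 400.44 + 2774.4 + 1075.36
= 8204.354.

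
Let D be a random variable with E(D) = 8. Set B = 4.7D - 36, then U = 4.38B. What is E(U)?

E(B) = 4.7·8 + (-36) = 1.6.
E(U) = 4.38·1.6 = 7.008.

E(U) = 7.008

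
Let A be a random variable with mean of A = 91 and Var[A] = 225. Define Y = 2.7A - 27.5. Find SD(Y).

Y = 2.7A - 27.5 is linear with a = 2.7, b = -27.5.
SD(A) = √225 = 15.
SD(Y) = |a|·SD(A) = |2.7|·15 = 40.5.

SD(Y) = 40.5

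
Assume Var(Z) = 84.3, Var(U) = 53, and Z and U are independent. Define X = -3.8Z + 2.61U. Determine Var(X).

Var(X) = 1578.3333

Var(X) = a²·Var(Z) + b²·Var(U) + 2ab·Cov(Z, U) with a = -3.8, b = 2.61.
Independence gives Cov(Z, U) = 0.
= (-3.8)²·84.3 + 2.61²·53 + 2·(-3.8)·2.61·0
= 1217.292 + 361.0413 + 0 = 1578.3333.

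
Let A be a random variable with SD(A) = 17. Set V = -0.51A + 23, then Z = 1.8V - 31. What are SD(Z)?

SD(V) = |-0.51|·17 = 8.67.
SD(Z) = |1.8|·8.67 = 15.606.

SD(Z) = 15.606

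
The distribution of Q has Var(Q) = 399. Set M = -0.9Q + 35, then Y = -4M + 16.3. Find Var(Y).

Var(M) = (-0.9)²·399 = 323.19.
Var(Y) = (-4)²·323.19 = 5171.04.

Var(Y) = 5171.04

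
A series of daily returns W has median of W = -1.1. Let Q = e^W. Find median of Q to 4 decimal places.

median of Q = 0.3329

e^W is monotone on this domain, so median of Q = exp(-1.1) ≈ 0.3329.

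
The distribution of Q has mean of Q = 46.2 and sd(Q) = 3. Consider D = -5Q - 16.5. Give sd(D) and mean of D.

D = -5Q - 16.5 is linear with a = -5, b = -16.5.
sd(D) = |a|·sd(Q) = |-5|·3 = 15.
mean of D = a·mean of Q + b = (-5)·46.2 + (-16.5) = -247.5.

sd(D) = 15, mean of D = -247.5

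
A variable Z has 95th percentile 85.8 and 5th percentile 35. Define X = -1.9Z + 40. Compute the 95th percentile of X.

Since a = -1.9 < 0 the transformation is decreasing, reversing order: the 95th percentile of X corresponds to the 5th percentile of Z.
So P_{95}(X) = a·P_{5}(Z) + b = (-1.9)·35 + 40 = -26.5.

95th percentile of X = -26.5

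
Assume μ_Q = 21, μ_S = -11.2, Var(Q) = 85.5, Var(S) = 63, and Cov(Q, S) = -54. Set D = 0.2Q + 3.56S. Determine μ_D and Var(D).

μ_D = -35.672, Var(D) = 724.9608

μ_D = 0.2·μ_Q + 3.56·μ_S = 0.2·21 + 3.56·(-11.2) = -35.672.
Var(D) = a²·Var(Q) + b²·Var(S) + 2ab·Cov(Q, S) with a = 0.2, b = 3.56.
= 0.2²·85.5 + 3.56²·63 + 2·0.2·3.56·(-54)
= 3.42 + 798.4368 + (-76.896) = 724.9608.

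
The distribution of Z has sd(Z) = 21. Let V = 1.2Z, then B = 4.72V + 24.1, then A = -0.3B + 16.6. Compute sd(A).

sd(A) = 35.6832

sd(V) = |1.2|·21 = 25.2.
sd(B) = |4.72|·25.2 = 118.944.
sd(A) = |-0.3|·118.944 = 35.6832.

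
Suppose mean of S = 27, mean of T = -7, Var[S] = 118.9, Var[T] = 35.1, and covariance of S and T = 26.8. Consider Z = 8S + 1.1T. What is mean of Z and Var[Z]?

mean of Z = 208.3, Var[Z] = 8123.751

mean of Z = 8·mean of S + 1.1·mean of T = 8·27 + 1.1·(-7) = 208.3.
Var[Z] = a²·Var[S] + b²·Var[T] + 2ab·covariance of S and T with a = 8, b = 1.1.
= 8²·118.9 + 1.1²·35.1 + 2·8·1.1·26.8
= 7609.6 + 42.471 + 471.68 = 8123.751.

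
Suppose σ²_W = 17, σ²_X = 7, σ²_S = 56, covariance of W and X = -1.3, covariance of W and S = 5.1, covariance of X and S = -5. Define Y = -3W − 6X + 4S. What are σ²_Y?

σ²_Y = 1371.8

σ²_Y = a²·σ²_W + b²·σ²_X + c²·σ²_S + 2ab·covariance of W and X + 2ac·covariance of W and S + 2bc·covariance of X and S, with a = -3, b = -6, c = 4.
= 153 + 252 + 896 + (-46.8) + (-122.4) + 240
= 1371.8.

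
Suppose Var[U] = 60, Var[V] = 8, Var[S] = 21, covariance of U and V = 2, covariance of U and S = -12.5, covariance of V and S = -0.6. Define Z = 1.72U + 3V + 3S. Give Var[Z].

Var[Z] = a²·Var[U] + b²·Var[V] + c²·Var[S] + 2ab·covariance of U and V + 2ac·covariance of U and S + 2bc·covariance of V and S, with a = 1.72, b = 3, c = 3.
= 177.504 + 72 + 189 + 20.64 + (-129) + (-10.8)
= 319.344.

Var[Z] = 319.344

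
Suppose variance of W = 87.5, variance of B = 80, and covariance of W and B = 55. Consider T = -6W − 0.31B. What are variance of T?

variance of T = a²·variance of W + b²·variance of B + 2ab·covariance of W and B with a = -6, b = -0.31.
= (-6)²·87.5 + (-0.31)²·80 + 2·(-6)·(-0.31)·55
= 3150 + 7.688 + 204.6 = 3362.288.

variance of T = 3362.288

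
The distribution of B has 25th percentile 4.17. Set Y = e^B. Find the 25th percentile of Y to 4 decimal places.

e^B is increasing, so P_{25}(Y) = g(P_{25}(B)) ≈ 64.7155.

25th percentile of Y = 64.7155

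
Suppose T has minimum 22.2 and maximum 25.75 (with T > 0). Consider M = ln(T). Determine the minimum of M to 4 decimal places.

ln(T) is increasing on this domain, so min(M) comes from min(T) = 22.2: min(M) = ln(22.2) ≈ 3.1001.

min(M) = 3.1001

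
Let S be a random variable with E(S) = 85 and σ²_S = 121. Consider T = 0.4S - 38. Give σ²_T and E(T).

σ²_T = 19.36, E(T) = -4

T = 0.4S - 38 is linear with a = 0.4, b = -38.
σ²_T = a²·σ²_S = 0.4²·121 = 19.36 (the additive constant -38 does not affect variance).
E(T) = a·E(S) + b = 0.4·85 + (-38) = -4.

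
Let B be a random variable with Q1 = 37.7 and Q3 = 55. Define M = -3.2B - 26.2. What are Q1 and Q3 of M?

Q1(M) = -202.2, Q3(M) = -146.84

a = -3.2 < 0 reverses order: Q1(M) comes from Q3(B), Q3(M) from Q1(B).
Q1(M) = (-3.2)·55 + (-26.2) = -202.2; Q3(M) = (-3.2)·37.7 + (-26.2) = -146.84.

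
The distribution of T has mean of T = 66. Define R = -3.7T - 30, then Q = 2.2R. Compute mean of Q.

mean of R = (-3.7)·66 + (-30) = -274.2.
mean of Q = 2.2·(-274.2) = -603.24.

mean of Q = -603.24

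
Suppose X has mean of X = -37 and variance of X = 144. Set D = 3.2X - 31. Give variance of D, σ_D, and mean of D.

D = 3.2X - 31 is linear with a = 3.2, b = -31.
variance of D = a²·variance of X = 3.2²·144 = 1474.56 (the additive constant -31 does not affect variance).
σ_X = √144 = 12.
σ_D = |a|·σ_X = |3.2|·12 = 38.4.
mean of D = a·mean of X + b = 3.2·(-37) + (-31) = -149.4.

variance of D = 1474.56, σ_D = 38.4, mean of D = -149.4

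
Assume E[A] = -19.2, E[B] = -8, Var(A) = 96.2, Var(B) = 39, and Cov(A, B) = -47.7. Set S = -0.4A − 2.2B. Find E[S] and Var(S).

E[S] = 25.28, Var(S) = 120.2

E[S] = (-0.4)·E[A] + (-2.2)·E[B] = (-0.4)·(-19.2) + (-2.2)·(-8) = 25.28.
Var(S) = a²·Var(A) + b²·Var(B) + 2ab·Cov(A, B) with a = -0.4, b = -2.2.
= (-0.4)²·96.2 + (-2.2)²·39 + 2·(-0.4)·(-2.2)·(-47.7)
= 15.392 + 188.76 + (-83.952) = 120.2.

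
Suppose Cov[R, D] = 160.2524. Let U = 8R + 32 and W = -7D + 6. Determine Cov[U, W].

Cov[U, W] = a·c·Cov[R, D] = 8·(-7)·160.2524 = -8974.1344. Additive constants drop out.

Cov[U, W] = -8974.1344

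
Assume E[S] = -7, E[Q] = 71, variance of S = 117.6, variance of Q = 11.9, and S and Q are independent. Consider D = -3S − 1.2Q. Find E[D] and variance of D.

E[D] = -64.2, variance of D = 1075.536

E[D] = (-3)·E[S] + (-1.2)·E[Q] = (-3)·(-7) + (-1.2)·71 = -64.2.
variance of D = a²·variance of S + b²·variance of Q + 2ab·Cov[S, Q] with a = -3, b = -1.2.
Independence gives Cov[S, Q] = 0.
= (-3)²·117.6 + (-1.2)²·11.9 + 2·(-3)·(-1.2)·0
= 1058.4 + 17.136 + 0 = 1075.536.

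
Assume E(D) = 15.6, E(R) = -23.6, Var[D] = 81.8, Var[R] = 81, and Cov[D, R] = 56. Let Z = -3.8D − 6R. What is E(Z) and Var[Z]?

E(Z) = (-3.8)·E(D) + (-6)·E(R) = (-3.8)·15.6 + (-6)·(-23.6) = 82.32.
Var[Z] = a²·Var[D] + b²·Var[R] + 2ab·Cov[D, R] with a = -3.8, b = -6.
= (-3.8)²·81.8 + (-6)²·81 + 2·(-3.8)·(-6)·56
= 1181.192 + 2916 + 2553.6 = 6650.792.

E(Z) = 82.32, Var[Z] = 6650.792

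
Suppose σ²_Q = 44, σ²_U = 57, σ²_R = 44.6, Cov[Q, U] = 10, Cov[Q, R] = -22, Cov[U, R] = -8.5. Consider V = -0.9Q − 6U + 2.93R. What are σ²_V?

σ²_V = a²·σ²_Q + b²·σ²_U + c²·σ²_R + 2ab·Cov[Q, U] + 2ac·Cov[Q, R] + 2bc·Cov[U, R], with a = -0.9, b = -6, c = 2.93.
= 35.64 + 2052 + 382.88654 + 108 + 116.028 + 298.86
= 2993.41454.

σ²_V = 2993.41454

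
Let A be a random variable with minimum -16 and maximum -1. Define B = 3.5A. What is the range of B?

Range(B) = 52.5

Range of A = -1 − (-16) = 15.
Range(B) = |a|·Range(A) = |3.5|·15 = 52.5.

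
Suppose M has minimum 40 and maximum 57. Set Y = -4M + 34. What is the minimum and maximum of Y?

min(Y) = -194, max(Y) = -126

a = -4 < 0, so order reverses: min(Y) = a·max(M)+b = (-4)·57 + 34 = -194; max(Y) = a·min(M)+b = (-4)·40 + 34 = -126.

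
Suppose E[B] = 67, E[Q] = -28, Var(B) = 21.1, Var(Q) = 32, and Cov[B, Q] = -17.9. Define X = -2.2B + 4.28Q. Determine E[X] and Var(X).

E[X] = (-2.2)·E[B] + 4.28·E[Q] = (-2.2)·67 + 4.28·(-28) = -267.24.
Var(X) = a²·Var(B) + b²·Var(Q) + 2ab·Cov[B, Q] with a = -2.2, b = 4.28.
= (-2.2)²·21.1 + 4.28²·32 + 2·(-2.2)·4.28·(-17.9)
= 102.124 + 586.1888 + 337.0928 = 1025.4056.

E[X] = -267.24, Var(X) = 1025.4056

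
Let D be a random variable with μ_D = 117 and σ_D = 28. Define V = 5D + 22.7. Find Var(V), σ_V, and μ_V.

Var(V) = 19600, σ_V = 140, μ_V = 607.7

V = 5D + 22.7 is linear with a = 5, b = 22.7.
Var(D) = 28² = 784.
Var(V) = a²·Var(D) = 5²·784 = 19600 (the additive constant 22.7 does not affect variance).
σ_V = |a|·σ_D = |5|·28 = 140.
μ_V = a·μ_D + b = 5·117 + 22.7 = 607.7.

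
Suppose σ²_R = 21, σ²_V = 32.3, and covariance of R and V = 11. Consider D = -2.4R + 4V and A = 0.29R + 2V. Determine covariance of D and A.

By bilinearity, covariance of D and A = ac·σ²_R + bd·σ²_V + (ad+bc)·covariance of R and V, with a=-2.4, b=4, c=0.29, d=2.
ac·σ²_R = (-2.4)·0.29·21 = -14.616
bd·σ²_V = 4·2·32.3 = 258.4
(ad+bc)·covariance of R and V = (-3.64)·11 = -40.04
covariance of D and A = -14.616 + 258.4 + (-40.04) = 203.744.

covariance of D and A = 203.744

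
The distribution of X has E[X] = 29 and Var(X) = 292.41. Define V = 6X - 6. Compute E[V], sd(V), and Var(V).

V = 6X - 6 is linear with a = 6, b = -6.
E[V] = a·E[X] + b = 6·29 + (-6) = 168.
sd(X) = √292.41 = 17.1.
sd(V) = |a|·sd(X) = |6|·17.1 = 102.6.
Var(V) = a²·Var(X) = 6²·292.41 = 10526.76 (the additive constant -6 does not affect variance).

E[V] = 168, sd(V) = 102.6, Var(V) = 10526.76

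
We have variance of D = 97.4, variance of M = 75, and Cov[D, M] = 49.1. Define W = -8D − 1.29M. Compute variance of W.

variance of W = 7371.8315

variance of W = a²·variance of D + b²·variance of M + 2ab·Cov[D, M] with a = -8, b = -1.29.
= (-8)²·97.4 + (-1.29)²·75 + 2·(-8)·(-1.29)·49.1
= 6233.6 + 124.8075 + 1013.424 = 7371.8315.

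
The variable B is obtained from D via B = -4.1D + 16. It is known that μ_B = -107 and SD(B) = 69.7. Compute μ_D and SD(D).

From B = -4.1D + 16: μ_B = a·μ_D + b, so μ_D = (μ_B − b)/a = (-107 − 16)/(-4.1) = 30.
SD(B) = |a|·SD(D), so SD(D) = 69.7/|-4.1| = 17.

μ_D = 30, SD(D) = 17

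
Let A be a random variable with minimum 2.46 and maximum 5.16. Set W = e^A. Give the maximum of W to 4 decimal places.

e^A is increasing on this domain, so max(W) comes from max(A) = 5.16: max(W) = exp(5.16) ≈ 174.1645.

max(W) = 174.1645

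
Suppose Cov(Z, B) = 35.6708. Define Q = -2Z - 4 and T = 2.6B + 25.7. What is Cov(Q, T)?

Cov(Q, T) = -185.48816

Cov(Q, T) = a·c·Cov(Z, B) = (-2)·2.6·35.6708 = -185.48816. Additive constants drop out.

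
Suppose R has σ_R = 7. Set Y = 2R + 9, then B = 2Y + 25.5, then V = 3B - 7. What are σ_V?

σ_V = 84

σ_Y = |2|·7 = 14.
σ_B = |2|·14 = 28.
σ_V = |3|·28 = 84.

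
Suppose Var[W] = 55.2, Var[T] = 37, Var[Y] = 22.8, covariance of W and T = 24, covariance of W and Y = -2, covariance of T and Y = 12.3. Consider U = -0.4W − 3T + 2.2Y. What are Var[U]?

Var[U] = a²·Var[W] + b²·Var[T] + c²·Var[Y] + 2ab·covariance of W and T + 2ac·covariance of W and Y + 2bc·covariance of T and Y, with a = -0.4, b = -3, c = 2.2.
= 8.832 + 333 + 110.352 + 57.6 + 3.52 + (-162.36)
= 350.944.

Var[U] = 350.944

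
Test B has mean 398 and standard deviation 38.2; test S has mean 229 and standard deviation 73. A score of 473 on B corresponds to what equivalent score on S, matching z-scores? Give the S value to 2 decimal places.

z = (473 − 398)/38.2 ≈ 1.9634.
S = 229 + z·73 = 229 + (473 − 398)·73/38.2 ≈ 372.32.

S = 372.32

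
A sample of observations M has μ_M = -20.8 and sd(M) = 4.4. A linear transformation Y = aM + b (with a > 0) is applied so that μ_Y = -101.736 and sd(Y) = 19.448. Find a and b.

a = 4.42, b = -9.8

sd(Y) = a·sd(M) (a > 0), so a = 19.448/4.4 = 4.42.
μ_Y = a·μ_M + b, so b = -101.736 − 4.42·(-20.8) = -9.8.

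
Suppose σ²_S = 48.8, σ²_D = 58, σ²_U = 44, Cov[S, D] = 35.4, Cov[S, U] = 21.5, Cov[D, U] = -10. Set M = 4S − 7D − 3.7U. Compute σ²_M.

σ²_M = 1088.36

σ²_M = a²·σ²_S + b²·σ²_D + c²·σ²_U + 2ab·Cov[S, D] + 2ac·Cov[S, U] + 2bc·Cov[D, U], with a = 4, b = -7, c = -3.7.
= 780.8 + 2842 + 602.36 + (-1982.4) + (-636.4) + (-518)
= 1088.36.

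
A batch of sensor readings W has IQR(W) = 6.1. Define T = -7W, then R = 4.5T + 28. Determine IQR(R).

IQR(R) = 192.15

IQR(T) = |-7|·6.1 = 42.7.
IQR(R) = |4.5|·42.7 = 192.15.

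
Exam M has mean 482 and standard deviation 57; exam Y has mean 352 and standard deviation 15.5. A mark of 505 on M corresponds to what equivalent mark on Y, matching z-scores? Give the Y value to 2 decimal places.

z = (505 − 482)/57 ≈ 0.4035.
Y = 352 + z·15.5 = 352 + (505 − 482)·15.5/57 ≈ 358.25.

Y = 358.25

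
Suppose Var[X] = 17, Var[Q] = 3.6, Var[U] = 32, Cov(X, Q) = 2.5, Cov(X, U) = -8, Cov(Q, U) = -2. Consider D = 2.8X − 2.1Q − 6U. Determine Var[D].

Var[D] = 1490.156

Var[D] = a²·Var[X] + b²·Var[Q] + c²·Var[U] + 2ab·Cov(X, Q) + 2ac·Cov(X, U) + 2bc·Cov(Q, U), with a = 2.8, b = -2.1, c = -6.
= 133.28 + 15.876 + 1152 + (-29.4) + 268.8 + (-50.4)
= 1490.156.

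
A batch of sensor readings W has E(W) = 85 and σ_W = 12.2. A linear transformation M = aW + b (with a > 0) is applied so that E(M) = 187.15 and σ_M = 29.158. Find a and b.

σ_M = a·σ_W (a > 0), so a = 29.158/12.2 = 2.39.
E(M) = a·E(W) + b, so b = 187.15 − 2.39·85 = -16.

a = 2.39, b = -16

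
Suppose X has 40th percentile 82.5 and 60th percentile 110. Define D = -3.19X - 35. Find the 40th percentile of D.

Since a = -3.19 < 0 the transformation is decreasing, reversing order: the 40th percentile of D corresponds to the 60th percentile of X.
So P_{40}(D) = a·P_{60}(X) + b = (-3.19)·110 + (-35) = -385.9.

40th percentile of D = -385.9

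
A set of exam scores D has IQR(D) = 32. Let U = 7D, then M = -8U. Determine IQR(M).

IQR(M) = 1792

IQR(U) = |7|·32 = 224.
IQR(M) = |-8|·224 = 1792.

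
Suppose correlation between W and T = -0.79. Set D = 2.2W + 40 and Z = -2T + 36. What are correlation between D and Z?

correlation between D and Z = 0.79

Linear rescalings preserve |correlation|; the slopes 2.2 and -2 have opposite signs, so the correlation flips sign: correlation between D and Z = −correlation between W and T = 0.79.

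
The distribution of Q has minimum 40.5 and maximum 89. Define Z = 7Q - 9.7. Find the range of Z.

Range(Z) = 339.5

Range of Q = 89 − 40.5 = 48.5.
Range(Z) = |a|·Range(Q) = |7|·48.5 = 339.5.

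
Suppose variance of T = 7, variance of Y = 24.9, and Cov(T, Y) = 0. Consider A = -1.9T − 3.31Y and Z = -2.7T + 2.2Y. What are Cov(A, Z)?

Cov(A, Z) = -145.4118

By bilinearity, Cov(A, Z) = ac·variance of T + bd·variance of Y + (ad+bc)·Cov(T, Y), with a=-1.9, b=-3.31, c=-2.7, d=2.2.
ac·variance of T = (-1.9)·(-2.7)·7 = 35.91
bd·variance of Y = (-3.31)·2.2·24.9 = -181.3218
(ad+bc)·Cov(T, Y) = (4.757)·0 = 0
Cov(A, Z) = 35.91 + (-181.3218) + 0 = -145.4118.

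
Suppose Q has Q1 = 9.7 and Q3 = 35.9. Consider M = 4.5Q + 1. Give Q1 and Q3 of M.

Q1(M) = 44.65, Q3(M) = 162.55

a = 4.5 > 0: Q1(M) = a·Q1(Q)+b = 44.65, Q3(M) = a·Q3(Q)+b = 162.55.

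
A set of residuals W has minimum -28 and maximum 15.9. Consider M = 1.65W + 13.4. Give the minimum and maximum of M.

a = 1.65 > 0, so min(M) = a·min(W)+b = 1.65·(-28) + 13.4 = -32.8 and max(M) = 1.65·15.9 + 13.4 = 39.635.

min(M) = -32.8, max(M) = 39.635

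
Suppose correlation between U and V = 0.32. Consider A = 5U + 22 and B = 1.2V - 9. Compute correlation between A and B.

Linear rescalings preserve correlation up to sign; here the slopes 5 and 1.2 have the same sign, so correlation between A and B = correlation between U and V = 0.32.

correlation between A and B = 0.32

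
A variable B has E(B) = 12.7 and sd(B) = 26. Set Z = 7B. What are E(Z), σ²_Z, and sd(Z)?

Z = 7B is linear with a = 7, b = 0.
E(Z) = a·E(B) + b = 7·12.7 = 88.9.
σ²_B = 26² = 676.
σ²_Z = a²·σ²_B = 7²·676 = 33124.
sd(Z) = |a|·sd(B) = |7|·26 = 182.

E(Z) = 88.9, σ²_Z = 33124, sd(Z) = 182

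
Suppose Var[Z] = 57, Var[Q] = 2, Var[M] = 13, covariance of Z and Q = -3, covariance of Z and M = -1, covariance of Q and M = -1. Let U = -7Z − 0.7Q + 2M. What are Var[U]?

Var[U] = 2847.38

Var[U] = a²·Var[Z] + b²·Var[Q] + c²·Var[M] + 2ab·covariance of Z and Q + 2ac·covariance of Z and M + 2bc·covariance of Q and M, with a = -7, b = -0.7, c = 2.
= 2793 + 0.98 + 52 + (-29.4) + 28 + 2.8
= 2847.38.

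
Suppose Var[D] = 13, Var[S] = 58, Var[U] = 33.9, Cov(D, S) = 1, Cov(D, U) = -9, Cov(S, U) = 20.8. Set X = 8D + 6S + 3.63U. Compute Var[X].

Var[X] = a²·Var[D] + b²·Var[S] + c²·Var[U] + 2ab·Cov(D, S) + 2ac·Cov(D, U) + 2bc·Cov(S, U), with a = 8, b = 6, c = 3.63.
= 832 + 2088 + 446.69691 + 96 + (-522.72) + 906.048
= 3846.02491.

Var[X] = 3846.02491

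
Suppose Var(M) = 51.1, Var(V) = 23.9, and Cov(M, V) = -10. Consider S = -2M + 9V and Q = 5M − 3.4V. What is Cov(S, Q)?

By bilinearity, Cov(S, Q) = ac·Var(M) + bd·Var(V) + (ad+bc)·Cov(M, V), with a=-2, b=9, c=5, d=-3.4.
ac·Var(M) = (-2)·5·51.1 = -511
bd·Var(V) = 9·(-3.4)·23.9 = -731.34
(ad+bc)·Cov(M, V) = (51.8)·(-10) = -518
Cov(S, Q) = -511 + (-731.34) + (-518) = -1760.34.

Cov(S, Q) = -1760.34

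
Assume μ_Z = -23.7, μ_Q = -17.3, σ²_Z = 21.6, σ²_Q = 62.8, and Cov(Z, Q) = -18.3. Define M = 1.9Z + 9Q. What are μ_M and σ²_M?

μ_M = 1.9·μ_Z + 9·μ_Q = 1.9·(-23.7) + 9·(-17.3) = -200.73.
σ²_M = a²·σ²_Z + b²·σ²_Q + 2ab·Cov(Z, Q) with a = 1.9, b = 9.
= 1.9²·21.6 + 9²·62.8 + 2·1.9·9·(-18.3)
= 77.976 + 5086.8 + (-625.86) = 4538.916.

μ_M = -200.73, σ²_M = 4538.916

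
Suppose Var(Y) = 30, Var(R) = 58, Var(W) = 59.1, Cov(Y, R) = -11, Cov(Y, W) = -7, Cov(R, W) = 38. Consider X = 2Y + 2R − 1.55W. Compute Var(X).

Var(X) = 213.78775

Var(X) = a²·Var(Y) + b²·Var(R) + c²·Var(W) + 2ab·Cov(Y, R) + 2ac·Cov(Y, W) + 2bc·Cov(R, W), with a = 2, b = 2, c = -1.55.
= 120 + 232 + 141.98775 + (-88) + 43.4 + (-235.6)
= 213.78775.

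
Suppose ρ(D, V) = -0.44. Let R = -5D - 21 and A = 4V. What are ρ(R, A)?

ρ(R, A) = 0.44

Linear rescalings preserve |correlation|; the slopes -5 and 4 have opposite signs, so the correlation flips sign: ρ(R, A) = −ρ(D, V) = 0.44.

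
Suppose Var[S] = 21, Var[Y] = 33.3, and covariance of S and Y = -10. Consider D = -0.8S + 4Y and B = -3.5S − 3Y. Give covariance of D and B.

covariance of D and B = -224.8

By bilinearity, covariance of D and B = ac·Var[S] + bd·Var[Y] + (ad+bc)·covariance of S and Y, with a=-0.8, b=4, c=-3.5, d=-3.
ac·Var[S] = (-0.8)·(-3.5)·21 = 58.8
bd·Var[Y] = 4·(-3)·33.3 = -399.6
(ad+bc)·covariance of S and Y = (-11.6)·(-10) = 116
covariance of D and B = 58.8 + (-399.6) + 116 = -224.8.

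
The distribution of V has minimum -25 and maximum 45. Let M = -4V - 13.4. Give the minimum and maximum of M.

min(M) = -193.4, max(M) = 86.6

a = -4 < 0, so order reverses: min(M) = a·max(V)+b = (-4)·45 + (-13.4) = -193.4; max(M) = a·min(V)+b = (-4)·(-25) + (-13.4) = 86.6.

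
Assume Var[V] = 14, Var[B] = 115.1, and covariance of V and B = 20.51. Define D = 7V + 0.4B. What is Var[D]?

Var[D] = 819.272

Var[D] = a²·Var[V] + b²·Var[B] + 2ab·covariance of V and B with a = 7, b = 0.4.
= 7²·14 + 0.4²·115.1 + 2·7·0.4·20.51
= 686 + 18.416 + 114.856 = 819.272.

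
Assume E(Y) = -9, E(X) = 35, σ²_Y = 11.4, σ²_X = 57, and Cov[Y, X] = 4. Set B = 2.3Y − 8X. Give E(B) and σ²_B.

E(B) = 2.3·E(Y) + (-8)·E(X) = 2.3·(-9) + (-8)·35 = -300.7.
σ²_B = a²·σ²_Y + b²·σ²_X + 2ab·Cov[Y, X] with a = 2.3, b = -8.
= 2.3²·11.4 + (-8)²·57 + 2·2.3·(-8)·4
= 60.306 + 3648 + (-147.2) = 3561.106.

E(B) = -300.7, σ²_B = 3561.106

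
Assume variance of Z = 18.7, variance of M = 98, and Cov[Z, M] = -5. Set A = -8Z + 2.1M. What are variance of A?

variance of A = a²·variance of Z + b²·variance of M + 2ab·Cov[Z, M] with a = -8, b = 2.1.
= (-8)²·18.7 + 2.1²·98 + 2·(-8)·2.1·(-5)
= 1196.8 + 432.18 + 168 = 1796.98.

variance of A = 1796.98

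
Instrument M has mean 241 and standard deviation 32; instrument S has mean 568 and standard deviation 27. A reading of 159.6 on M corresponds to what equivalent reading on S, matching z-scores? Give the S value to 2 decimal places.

z = (159.6 − 241)/32 ≈ -2.5438.
S = 568 + z·27 = 568 + (159.6 − 241)·27/32 ≈ 499.32.

S = 499.32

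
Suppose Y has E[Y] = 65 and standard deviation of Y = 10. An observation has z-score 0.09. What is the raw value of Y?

Y = 65.9

Y = E[Y] + z·standard deviation of Y = 65 + 0.09·10 = 65.9.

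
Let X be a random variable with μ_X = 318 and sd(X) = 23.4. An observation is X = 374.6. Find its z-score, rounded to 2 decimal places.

z = 2.42

z = (X − μ_X) / sd(X) = (374.6 − 318) / 23.4 ≈ 2.42.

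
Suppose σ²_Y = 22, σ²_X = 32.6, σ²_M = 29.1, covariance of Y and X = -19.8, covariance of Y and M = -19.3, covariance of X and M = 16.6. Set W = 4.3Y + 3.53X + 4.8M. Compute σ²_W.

σ²_W = 648.21774

σ²_W = a²·σ²_Y + b²·σ²_X + c²·σ²_M + 2ab·covariance of Y and X + 2ac·covariance of Y and M + 2bc·covariance of X and M, with a = 4.3, b = 3.53, c = 4.8.
= 406.78 + 406.22534 + 670.464 + (-601.0884) + (-796.704) + 562.5408
= 648.21774.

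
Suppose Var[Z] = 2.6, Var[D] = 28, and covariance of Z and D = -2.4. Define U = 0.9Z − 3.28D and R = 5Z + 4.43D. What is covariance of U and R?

By bilinearity, covariance of U and R = ac·Var[Z] + bd·Var[D] + (ad+bc)·covariance of Z and D, with a=0.9, b=-3.28, c=5, d=4.43.
ac·Var[Z] = 0.9·5·2.6 = 11.7
bd·Var[D] = (-3.28)·4.43·28 = -406.8512
(ad+bc)·covariance of Z and D = (-12.413)·(-2.4) = 29.7912
covariance of U and R = 11.7 + (-406.8512) + 29.7912 = -365.36.

covariance of U and R = -365.36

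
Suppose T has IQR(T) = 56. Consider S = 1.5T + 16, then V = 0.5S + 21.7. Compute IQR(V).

IQR(V) = 42

IQR(S) = |1.5|·56 = 84.
IQR(V) = |0.5|·84 = 42.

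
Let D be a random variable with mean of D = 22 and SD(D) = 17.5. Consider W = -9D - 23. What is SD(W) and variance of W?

SD(W) = 157.5, variance of W = 24806.25

W = -9D - 23 is linear with a = -9, b = -23.
SD(W) = |a|·SD(D) = |-9|·17.5 = 157.5.
variance of D = 17.5² = 306.25.
variance of W = a²·variance of D = (-9)²·306.25 = 24806.25 (the additive constant -23 does not affect variance).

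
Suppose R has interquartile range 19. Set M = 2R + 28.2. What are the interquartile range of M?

IQR(M) = 38

Under M = aR + b, IQR(M) = |a|·IQR(R) = |2|·19 = 38 (shifts cancel; spread scales by |a|).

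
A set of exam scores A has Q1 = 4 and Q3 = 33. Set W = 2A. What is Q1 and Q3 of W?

Q1(W) = 8, Q3(W) = 66

a = 2 > 0: Q1(W) = a·Q1(A)+b = 8, Q3(W) = a·Q3(A)+b = 66.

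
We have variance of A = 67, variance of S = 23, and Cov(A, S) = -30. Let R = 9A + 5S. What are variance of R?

variance of R = a²·variance of A + b²·variance of S + 2ab·Cov(A, S) with a = 9, b = 5.
= 9²·67 + 5²·23 + 2·9·5·(-30)
= 5427 + 575 + (-2700) = 3302.

variance of R = 3302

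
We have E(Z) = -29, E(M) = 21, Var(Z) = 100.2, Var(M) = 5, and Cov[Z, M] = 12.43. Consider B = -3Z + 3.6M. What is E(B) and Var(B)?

E(B) = (-3)·E(Z) + 3.6·E(M) = (-3)·(-29) + 3.6·21 = 162.6.
Var(B) = a²·Var(Z) + b²·Var(M) + 2ab·Cov[Z, M] with a = -3, b = 3.6.
= (-3)²·100.2 + 3.6²·5 + 2·(-3)·3.6·12.43
= 901.8 + 64.8 + (-268.488) = 698.112.

E(B) = 162.6, Var(B) = 698.112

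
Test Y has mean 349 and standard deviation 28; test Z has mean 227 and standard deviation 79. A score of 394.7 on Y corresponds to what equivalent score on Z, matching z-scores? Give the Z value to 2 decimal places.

Z = 355.94

z = (394.7 − 349)/28 ≈ 1.6321.
Z = 227 + z·79 = 227 + (394.7 − 349)·79/28 ≈ 355.94.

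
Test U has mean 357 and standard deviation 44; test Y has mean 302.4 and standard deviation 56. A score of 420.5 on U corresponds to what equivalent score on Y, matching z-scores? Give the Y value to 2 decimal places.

z = (420.5 − 357)/44 ≈ 1.4432.
Y = 302.4 + z·56 = 302.4 + (420.5 − 357)·56/44 ≈ 383.22.

Y = 383.22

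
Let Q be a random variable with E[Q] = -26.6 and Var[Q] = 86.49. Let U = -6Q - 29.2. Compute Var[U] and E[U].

U = -6Q - 29.2 is linear with a = -6, b = -29.2.
Var[U] = a²·Var[Q] = (-6)²·86.49 = 3113.64 (the additive constant -29.2 does not affect variance).
E[U] = a·E[Q] + b = (-6)·(-26.6) + (-29.2) = 130.4.

Var[U] = 3113.64, E[U] = 130.4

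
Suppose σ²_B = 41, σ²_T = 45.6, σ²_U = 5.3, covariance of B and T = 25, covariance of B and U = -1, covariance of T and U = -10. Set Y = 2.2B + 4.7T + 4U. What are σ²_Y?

σ²_Y = 1413.944

σ²_Y = a²·σ²_B + b²·σ²_T + c²·σ²_U + 2ab·covariance of B and T + 2ac·covariance of B and U + 2bc·covariance of T and U, with a = 2.2, b = 4.7, c = 4.
= 198.44 + 1007.304 + 84.8 + 517 + (-17.6) + (-376)
= 1413.944.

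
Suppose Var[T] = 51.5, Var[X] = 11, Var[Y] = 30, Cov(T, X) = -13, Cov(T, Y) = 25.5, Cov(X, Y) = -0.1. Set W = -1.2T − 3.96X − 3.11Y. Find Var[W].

Var[W] = 601.13748

Var[W] = a²·Var[T] + b²·Var[X] + c²·Var[Y] + 2ab·Cov(T, X) + 2ac·Cov(T, Y) + 2bc·Cov(X, Y), with a = -1.2, b = -3.96, c = -3.11.
= 74.16 + 172.4976 + 290.163 + (-123.552) + 190.332 + (-2.46312)
= 601.13748.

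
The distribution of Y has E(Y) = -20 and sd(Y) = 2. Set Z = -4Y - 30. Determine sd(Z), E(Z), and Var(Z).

sd(Z) = 8, E(Z) = 50, Var(Z) = 64

Z = -4Y - 30 is linear with a = -4, b = -30.
sd(Z) = |a|·sd(Y) = |-4|·2 = 8.
E(Z) = a·E(Y) + b = (-4)·(-20) + (-30) = 50.
Var(Y) = 2² = 4.
Var(Z) = a²·Var(Y) = (-4)²·4 = 64 (the additive constant -30 does not affect variance).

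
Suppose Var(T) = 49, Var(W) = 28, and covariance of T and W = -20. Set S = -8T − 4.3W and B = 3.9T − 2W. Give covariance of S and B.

covariance of S and B = -1272.6

By bilinearity, covariance of S and B = ac·Var(T) + bd·Var(W) + (ad+bc)·covariance of T and W, with a=-8, b=-4.3, c=3.9, d=-2.
ac·Var(T) = (-8)·3.9·49 = -1528.8
bd·Var(W) = (-4.3)·(-2)·28 = 240.8
(ad+bc)·covariance of T and W = (-0.77)·(-20) = 15.4
covariance of S and B = -1528.8 + 240.8 + 15.4 = -1272.6.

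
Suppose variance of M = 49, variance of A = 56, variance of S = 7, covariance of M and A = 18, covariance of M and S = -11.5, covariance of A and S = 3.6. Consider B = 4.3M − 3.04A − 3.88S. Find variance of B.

variance of B = a²·variance of M + b²·variance of A + c²·variance of S + 2ab·covariance of M and A + 2ac·covariance of M and S + 2bc·covariance of A and S, with a = 4.3, b = -3.04, c = -3.88.
= 906.01 + 517.5296 + 105.3808 + (-470.592) + 383.732 + 84.92544
= 1526.98584.

variance of B = 1526.98584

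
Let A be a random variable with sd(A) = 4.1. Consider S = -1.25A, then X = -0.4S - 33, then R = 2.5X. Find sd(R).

sd(R) = 5.125

sd(S) = |-1.25|·4.1 = 5.125.
sd(X) = |-0.4|·5.125 = 2.05.
sd(R) = |2.5|·2.05 = 5.125.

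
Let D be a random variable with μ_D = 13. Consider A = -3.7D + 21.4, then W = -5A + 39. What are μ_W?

μ_W = 172.5

μ_A = (-3.7)·13 + 21.4 = -26.7.
μ_W = (-5)·(-26.7) + 39 = 172.5.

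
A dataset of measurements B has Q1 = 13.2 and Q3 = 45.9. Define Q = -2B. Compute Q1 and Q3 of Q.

a = -2 < 0 reverses order: Q1(Q) comes from Q3(B), Q3(Q) from Q1(B).
Q1(Q) = (-2)·45.9 = -91.8; Q3(Q) = (-2)·13.2 = -26.4.

Q1(Q) = -91.8, Q3(Q) = -26.4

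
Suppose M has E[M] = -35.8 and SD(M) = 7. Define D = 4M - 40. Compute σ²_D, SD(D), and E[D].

σ²_D = 784, SD(D) = 28, E[D] = -183.2

D = 4M - 40 is linear with a = 4, b = -40.
σ²_M = 7² = 49.
σ²_D = a²·σ²_M = 4²·49 = 784 (the additive constant -40 does not affect variance).
SD(D) = |a|·SD(M) = |4|·7 = 28.
E[D] = a·E[M] + b = 4·(-35.8) + (-40) = -183.2.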